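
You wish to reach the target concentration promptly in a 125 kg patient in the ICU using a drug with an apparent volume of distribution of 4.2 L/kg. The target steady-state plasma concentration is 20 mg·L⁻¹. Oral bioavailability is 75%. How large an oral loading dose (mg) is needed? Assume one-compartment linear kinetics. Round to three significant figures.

14000 mg

Total Vd = 4.2 × 125 = 525.0 L
LD = Vd × C / F = 525.0 × 20.00 / 0.75 = 14000 mg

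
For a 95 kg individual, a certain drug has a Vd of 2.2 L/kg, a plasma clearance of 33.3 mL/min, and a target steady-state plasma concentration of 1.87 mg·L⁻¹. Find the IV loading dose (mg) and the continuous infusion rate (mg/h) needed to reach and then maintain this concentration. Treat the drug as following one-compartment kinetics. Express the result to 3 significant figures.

Vd(total) = 95 kg × 2.2 L/kg = 209.0 L
Loading: fill Vd to C_target → 209.0 L × 1.87 mg/L = 390.8 mg
CL = 33.3 mL/min = 33.3 × 0.06 = 1.998 L/h
Maintenance: replace elimination → rate = CL × Css = 1.998 × 1.87 = 3.736 mg/h

(a) 391 mg; (b) 3.74 mg/h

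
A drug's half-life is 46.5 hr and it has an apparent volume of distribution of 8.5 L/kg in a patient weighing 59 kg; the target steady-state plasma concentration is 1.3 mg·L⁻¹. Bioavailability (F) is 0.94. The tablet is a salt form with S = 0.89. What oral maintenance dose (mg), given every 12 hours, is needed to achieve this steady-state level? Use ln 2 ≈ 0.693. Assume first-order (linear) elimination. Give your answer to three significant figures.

Total Vd = 8.5 × 59 = 501.5 L
k = 0.693/46.5 = 0.01490 h⁻¹, so CL = k·Vd = 0.01490 × 501.5 = 7.472 L/h
D = CL × Css × τ / F / S = 7.472 × 1.3 × 12 / 0.94 / 0.89 = 139.3 mg

139 mg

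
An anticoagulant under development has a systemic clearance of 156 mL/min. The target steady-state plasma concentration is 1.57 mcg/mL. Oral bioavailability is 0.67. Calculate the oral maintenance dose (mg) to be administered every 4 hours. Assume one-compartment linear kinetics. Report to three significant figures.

Convert clearance: 156 mL/min × 60 min/h ÷ 1000 mL/L = 9.360 L/h
D = CL × Css × τ / F = 9.360 × 1.57 × 4 / 0.67 = 87.73 mg

87.7 mg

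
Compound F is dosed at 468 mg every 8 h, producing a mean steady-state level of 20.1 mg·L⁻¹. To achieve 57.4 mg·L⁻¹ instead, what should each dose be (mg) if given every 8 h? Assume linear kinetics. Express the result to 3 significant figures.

1340 mg

For first-order elimination, Css ∝ F·D/(CL·τ); F and CL are unchanged, so Css ∝ D/τ.
D₂ = D₁ × (Css,target / Css,current) = 468 × 57.4/20.1 = 1336 mg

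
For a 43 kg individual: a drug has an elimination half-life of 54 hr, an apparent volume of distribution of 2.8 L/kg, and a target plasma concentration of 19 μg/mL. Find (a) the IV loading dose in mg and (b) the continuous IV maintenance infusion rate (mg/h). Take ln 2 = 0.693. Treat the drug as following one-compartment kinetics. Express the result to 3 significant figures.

Vd = 2.8 L/kg × 43 kg = 120.4 L
LD = Vd × C = 120.4 × 19 = 2288 mg
CL = 0.693 × Vd / t½ = 0.693 × 120.4 / 54 = 1.545 L/h
Infusion rate = CL × Css = 1.545 × 19 = 29.36 mg/h

(a) 2290 mg; (b) 29.4 mg/h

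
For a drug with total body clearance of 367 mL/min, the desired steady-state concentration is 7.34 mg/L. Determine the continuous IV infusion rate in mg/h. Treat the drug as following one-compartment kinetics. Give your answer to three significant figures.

CL = 367 mL/min = 367 × 0.06 = 22.02 L/h
R₀ = 22.02 × 7.34 = 161.6 mg/h

162 mg/h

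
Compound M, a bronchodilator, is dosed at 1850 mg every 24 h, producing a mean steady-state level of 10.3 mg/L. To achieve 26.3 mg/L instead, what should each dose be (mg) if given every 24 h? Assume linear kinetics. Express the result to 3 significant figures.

4720 mg

For first-order elimination, Css ∝ F·D/(CL·τ); F and CL are unchanged, so Css ∝ D/τ.
D₂ = D₁ × (Css,target / Css,current) = 1850 × 26.3/10.3 = 4724 mg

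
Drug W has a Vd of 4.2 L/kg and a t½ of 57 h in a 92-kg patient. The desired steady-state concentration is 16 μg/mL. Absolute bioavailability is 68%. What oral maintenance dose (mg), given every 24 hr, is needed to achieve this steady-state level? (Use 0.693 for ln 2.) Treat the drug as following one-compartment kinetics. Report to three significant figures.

2650 mg

Vd(total) = 92 kg × 4.2 L/kg = 386.4 L
CL = 0.693 × Vd / t½ = 0.693 × 386.4 / 57 = 4.698 L/h
D = CL × Css × τ / F = 4.698 × 16 × 24 / 0.68 = 2653 mg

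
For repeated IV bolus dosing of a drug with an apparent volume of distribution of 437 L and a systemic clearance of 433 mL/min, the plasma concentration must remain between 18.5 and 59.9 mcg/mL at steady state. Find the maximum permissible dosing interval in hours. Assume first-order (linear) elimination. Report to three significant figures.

CL = 433 mL/min = 433 × 0.06 = 25.98 L/h
k = CL / Vd = 25.98 / 437.0 = 0.05945 h⁻¹
Between IV bolus doses, concentration decays as C = C₀·e^(−kτ), so C_peak/C_trough = e^(kτ).
τ_max = ln(C_peak/C_trough) / k = ln(59.9/18.5) / 0.05945 = 1.175 / 0.05945 = 19.76 h

19.8 h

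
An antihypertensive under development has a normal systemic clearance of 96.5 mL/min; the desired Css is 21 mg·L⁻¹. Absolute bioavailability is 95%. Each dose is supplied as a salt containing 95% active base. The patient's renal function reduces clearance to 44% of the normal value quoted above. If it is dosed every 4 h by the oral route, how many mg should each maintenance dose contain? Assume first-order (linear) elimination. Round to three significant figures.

Convert clearance: 96.5 mL/min × 60 min/h ÷ 1000 mL/L = 5.790 L/h
Patient clearance = 0.44 × 5.790 = 2.548 L/h
At steady state, dose per interval replaces the amount cleared in that interval: F·S·D/τ = CL·Css.
D = CL × Css × τ / F / S = 2.548 × 21 × 4 / 0.95 / 0.95 = 237.2 mg

237 mg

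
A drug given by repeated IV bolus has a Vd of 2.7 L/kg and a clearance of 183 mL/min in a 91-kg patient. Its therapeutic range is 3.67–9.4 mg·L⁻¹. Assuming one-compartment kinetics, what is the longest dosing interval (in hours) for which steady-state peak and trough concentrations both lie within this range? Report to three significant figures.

Total Vd = 2.7 × 91 = 245.7 L
CL = 183 mL/min × 60/1000 = 10.98 L/h
k = CL / Vd = 10.98 / 245.7 = 0.04469 h⁻¹
Between IV bolus doses, concentration decays as C = C₀·e^(−kτ), so C_peak/C_trough = e^(kτ).
τ_max = ln(C_peak/C_trough) / k = ln(9.4/3.67) / 0.04469 = 0.9405 / 0.04469 = 21.04 h

21.0 h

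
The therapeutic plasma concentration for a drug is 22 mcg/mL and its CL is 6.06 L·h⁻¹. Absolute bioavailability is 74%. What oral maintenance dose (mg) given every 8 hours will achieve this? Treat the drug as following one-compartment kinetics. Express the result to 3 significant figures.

At steady state, dose per interval replaces the amount cleared in that interval: F·D/τ = CL·Css.
D = CL × Css × τ / F = 6.060 × 22 × 8 / 0.74 = 1441 mg

1440 mg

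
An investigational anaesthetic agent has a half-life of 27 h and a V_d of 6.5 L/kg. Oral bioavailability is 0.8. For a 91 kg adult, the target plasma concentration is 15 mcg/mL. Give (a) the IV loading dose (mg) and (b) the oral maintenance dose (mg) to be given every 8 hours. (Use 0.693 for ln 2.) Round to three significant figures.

Total Vd = 6.5 × 91 = 591.5 L
LD = Vd × C = 591.5 × 15 = 8873 mg
CL = 0.693 × Vd / t½ = 0.693 × 591.5 / 27 = 15.18 L/h
D = CL × Css × τ / F = 15.18 × 15 × 8 / 0.8 = 2277 mg

(a) 8870 mg; (b) 2280 mg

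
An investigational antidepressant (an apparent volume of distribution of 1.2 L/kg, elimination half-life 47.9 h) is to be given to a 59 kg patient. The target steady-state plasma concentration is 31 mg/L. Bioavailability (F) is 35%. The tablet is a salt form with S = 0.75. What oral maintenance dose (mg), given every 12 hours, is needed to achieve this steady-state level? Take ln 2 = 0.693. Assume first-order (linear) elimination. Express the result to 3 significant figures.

1450 mg

Vd = 1.2 L/kg × 59 kg = 70.80 L
CL = 0.693 × Vd / t½ = 0.693 × 70.80 / 47.9 = 1.024 L/h
D = CL × Css × τ / F / S = 1.024 × 31 × 12 / 0.35 / 0.75 = 1451 mg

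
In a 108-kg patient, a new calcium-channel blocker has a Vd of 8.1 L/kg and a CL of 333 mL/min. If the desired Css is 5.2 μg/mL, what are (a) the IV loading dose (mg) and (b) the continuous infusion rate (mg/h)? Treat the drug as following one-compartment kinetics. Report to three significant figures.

(a) 4550 mg; (b) 104 mg/h

Vd = 8.1 L/kg × 108 kg = 874.8 L
Loading: fill Vd to C_target → 874.8 L × 5.2 mg/L = 4549 mg
CL = 333 mL/min × 60/1000 = 19.98 L/h
Maintenance infusion rate = CL × Css = 19.98 × 5.2 = 103.9 mg/h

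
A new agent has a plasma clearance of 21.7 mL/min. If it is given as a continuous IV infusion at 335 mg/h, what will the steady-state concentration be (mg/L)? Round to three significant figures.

CL = 21.7 mL/min = 21.7 × 0.06 = 1.302 L/h
Css = rate / CL = 335 / 1.302 = 257.3 mg/L

257 mg/L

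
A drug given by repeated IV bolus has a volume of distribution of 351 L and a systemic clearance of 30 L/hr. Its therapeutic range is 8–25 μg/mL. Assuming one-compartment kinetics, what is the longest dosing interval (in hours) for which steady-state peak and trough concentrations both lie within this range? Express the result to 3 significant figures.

k = CL / Vd = 30.00 / 351.0 = 0.08547 h⁻¹
Between IV bolus doses, concentration decays as C = C₀·e^(−kτ), so C_peak/C_trough = e^(kτ).
τ_max = ln(C_peak/C_trough) / k = ln(25/8) / 0.08547 = 1.139 / 0.08547 = 13.33 h

13.3 h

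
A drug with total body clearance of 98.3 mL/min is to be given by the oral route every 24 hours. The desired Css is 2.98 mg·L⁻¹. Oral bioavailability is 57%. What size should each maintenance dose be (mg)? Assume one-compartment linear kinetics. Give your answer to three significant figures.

CL = 98.3 mL/min = 98.3 × 0.06 = 5.898 L/h
D = CL × Css × τ / F = 5.898 × 2.98 × 24 / 0.57 = 740.0 mg

740 mg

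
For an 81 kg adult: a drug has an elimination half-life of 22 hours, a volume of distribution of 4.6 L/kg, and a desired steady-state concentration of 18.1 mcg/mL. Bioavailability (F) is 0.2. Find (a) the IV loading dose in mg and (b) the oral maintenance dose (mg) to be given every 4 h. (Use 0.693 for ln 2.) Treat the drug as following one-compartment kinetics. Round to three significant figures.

Total Vd = 4.6 × 81 = 372.6 L
LD = Vd × C = 372.6 × 18.1 = 6744 mg
CL = 0.693 × Vd / t½ = 0.693 × 372.6 / 22 = 11.74 L/h
D = CL × Css × τ / F = 11.74 × 18.1 × 4 / 0.2 = 4250 mg

(a) 6740 mg; (b) 4250 mg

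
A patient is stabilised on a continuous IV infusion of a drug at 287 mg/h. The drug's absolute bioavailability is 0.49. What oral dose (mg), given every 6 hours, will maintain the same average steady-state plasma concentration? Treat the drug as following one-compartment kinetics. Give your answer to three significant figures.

3510 mg

To maintain the same Css, the systemic dosing rate must be unchanged: F·D/τ = infusion rate.
D = rate × τ / F = 287 × 6 / 0.49 = 3514 mg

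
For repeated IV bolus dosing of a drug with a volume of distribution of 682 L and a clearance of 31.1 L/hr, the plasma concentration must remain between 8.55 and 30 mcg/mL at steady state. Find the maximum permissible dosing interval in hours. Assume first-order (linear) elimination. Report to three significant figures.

27.5 h

k = CL / Vd = 31.10 / 682.0 = 0.04560 h⁻¹
Between IV bolus doses, concentration decays as C = C₀·e^(−kτ), so C_peak/C_trough = e^(kτ).
τ_max = ln(C_peak/C_trough) / k = ln(30/8.55) / 0.04560 = 1.255 / 0.04560 = 27.52 h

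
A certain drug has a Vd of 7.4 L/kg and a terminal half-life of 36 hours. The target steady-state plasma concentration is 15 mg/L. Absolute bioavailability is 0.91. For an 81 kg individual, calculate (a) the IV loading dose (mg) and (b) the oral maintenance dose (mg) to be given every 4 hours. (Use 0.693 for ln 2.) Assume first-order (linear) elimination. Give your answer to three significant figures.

(a) 8990 mg; (b) 761 mg

Vd(total) = 81 kg × 7.4 L/kg = 599.4 L
LD = Vd × C = 599.4 × 15 = 8991 mg
CL = 0.693 × Vd / t½ = 0.693 × 599.4 / 36 = 11.54 L/h
D = CL × Css × τ / F = 11.54 × 15 × 4 / 0.91 = 760.9 mg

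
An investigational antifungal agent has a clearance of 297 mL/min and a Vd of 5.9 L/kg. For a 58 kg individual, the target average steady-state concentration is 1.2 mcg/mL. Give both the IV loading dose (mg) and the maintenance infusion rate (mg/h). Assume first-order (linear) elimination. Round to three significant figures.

(a) 411 mg; (b) 21.4 mg/h

Total Vd = 5.9 × 58 = 342.2 L
Loading dose = Vd × C = 342.2 × 1.2 = 410.6 mg
CL = 297 mL/min = 297 × 0.06 = 17.82 L/h
Infusion rate = 17.82 L/h × 1.2 mg/L = 21.38 mg/h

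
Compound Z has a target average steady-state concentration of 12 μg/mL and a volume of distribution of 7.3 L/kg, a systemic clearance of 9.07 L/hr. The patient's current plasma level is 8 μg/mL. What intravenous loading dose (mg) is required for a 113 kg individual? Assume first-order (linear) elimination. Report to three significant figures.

3300 mg

Vd(total) = 113 kg × 7.3 L/kg = 824.9 L
Concentration deficit ΔC = 12 − 8 = 4.000 mg/L
LD = Vd × ΔC = 824.9 × 4.000 = 3300 mg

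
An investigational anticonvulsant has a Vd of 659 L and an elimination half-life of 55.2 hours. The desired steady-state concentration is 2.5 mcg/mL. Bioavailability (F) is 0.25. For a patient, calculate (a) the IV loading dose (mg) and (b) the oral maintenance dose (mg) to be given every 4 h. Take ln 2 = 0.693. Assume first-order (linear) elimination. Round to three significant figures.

(a) 1650 mg; (b) 331 mg

LD = Vd × C = 659.0 × 2.5 = 1648 mg
CL = 0.693 × Vd / t½ = 0.693 × 659.0 / 55.2 = 8.273 L/h
D = CL × Css × τ / F = 8.273 × 2.5 × 4 / 0.25 = 330.9 mg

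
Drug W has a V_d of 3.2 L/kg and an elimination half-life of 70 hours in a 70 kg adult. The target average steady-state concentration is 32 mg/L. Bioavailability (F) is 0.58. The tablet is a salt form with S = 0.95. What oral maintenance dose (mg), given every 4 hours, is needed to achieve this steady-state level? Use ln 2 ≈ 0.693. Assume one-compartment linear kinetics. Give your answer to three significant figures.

Total Vd = 3.2 × 70 = 224.0 L
CL = 0.693 × Vd / t½ = 0.693 × 224.0 / 70 = 2.218 L/h
D = CL × Css × τ / F / S = 2.218 × 32 × 4 / 0.58 / 0.95 = 515.3 mg

515 mg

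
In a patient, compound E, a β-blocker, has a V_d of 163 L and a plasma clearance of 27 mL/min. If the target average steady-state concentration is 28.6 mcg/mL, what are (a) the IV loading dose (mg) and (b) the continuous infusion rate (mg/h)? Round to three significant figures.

LD = Vd · C_target = 163.0 × 28.6 = 4662 mg
Convert clearance: 27 mL/min × 60 min/h ÷ 1000 mL/L = 1.620 L/h
Maintenance infusion rate = CL × Css = 1.620 × 28.6 = 46.33 mg/h

(a) 4660 mg; (b) 46.3 mg/h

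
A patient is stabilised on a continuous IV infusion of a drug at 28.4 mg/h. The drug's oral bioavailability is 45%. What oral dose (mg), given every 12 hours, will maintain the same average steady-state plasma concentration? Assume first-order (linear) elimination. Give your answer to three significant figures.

757 mg

To maintain the same Css, the systemic dosing rate must be unchanged: F·D/τ = infusion rate.
D = rate × τ / F = 28.4 × 12 / 0.45 = 757.3 mg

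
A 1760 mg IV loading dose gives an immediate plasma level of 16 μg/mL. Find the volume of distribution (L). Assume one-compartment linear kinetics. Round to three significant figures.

110 L

Immediately after an IV bolus, C₀ = Dose / Vd, so Vd = Dose / C₀.
Vd = 1760 / 16 = 110.0 L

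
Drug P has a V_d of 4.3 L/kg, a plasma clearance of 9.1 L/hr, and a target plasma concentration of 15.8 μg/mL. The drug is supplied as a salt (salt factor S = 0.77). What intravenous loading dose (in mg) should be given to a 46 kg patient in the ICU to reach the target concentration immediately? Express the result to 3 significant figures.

Vd = 4.3 L/kg × 46 kg = 197.8 L
LD = Vd × C / S = 197.8 × 15.80 / 0.77 = 4059 mg

4060 mg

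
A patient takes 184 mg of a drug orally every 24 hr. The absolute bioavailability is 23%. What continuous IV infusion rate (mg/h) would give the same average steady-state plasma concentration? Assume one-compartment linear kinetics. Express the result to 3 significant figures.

1.76 mg/h

Equivalent systemic input: infusion rate = F·D/τ.
Rate = 0.23 × 184 / 24 = 1.763 mg/h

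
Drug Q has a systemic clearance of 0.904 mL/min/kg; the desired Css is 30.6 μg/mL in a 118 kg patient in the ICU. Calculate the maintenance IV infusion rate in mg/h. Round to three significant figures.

196 mg/h

CL = 0.904 mL/min/kg × 118 kg = 106.7 mL/min = 106.7 × 60/1000 = 6.402 L/h
R₀ = 6.402 × 30.6 = 195.9 mg/h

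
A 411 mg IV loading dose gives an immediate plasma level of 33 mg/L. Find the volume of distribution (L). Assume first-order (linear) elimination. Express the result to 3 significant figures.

Immediately after an IV bolus, C₀ = Dose / Vd, so Vd = Dose / C₀.
Vd = 411 / 33 = 12.45 L

12.5 L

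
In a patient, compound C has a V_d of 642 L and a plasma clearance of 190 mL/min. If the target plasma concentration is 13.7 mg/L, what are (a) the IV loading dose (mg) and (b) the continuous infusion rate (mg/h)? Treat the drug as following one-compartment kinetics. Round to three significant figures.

LD = Vd · C_target = 642.0 × 13.7 = 8795 mg
CL = 190 mL/min × 60/1000 = 11.40 L/h
Maintenance: replace elimination → rate = CL × Css = 11.40 × 13.7 = 156.2 mg/h

(a) 8800 mg; (b) 156 mg/h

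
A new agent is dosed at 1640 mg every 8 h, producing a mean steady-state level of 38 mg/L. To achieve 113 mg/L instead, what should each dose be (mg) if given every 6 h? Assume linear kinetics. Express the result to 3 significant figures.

For first-order elimination, Css ∝ F·D/(CL·τ); F and CL are unchanged, so Css ∝ D/τ.
D₂ = D₁ × (Css,target / Css,current) × (τ₂/τ₁) = 1640 × (113/38) × (6/8) = 3658 mg

3660 mg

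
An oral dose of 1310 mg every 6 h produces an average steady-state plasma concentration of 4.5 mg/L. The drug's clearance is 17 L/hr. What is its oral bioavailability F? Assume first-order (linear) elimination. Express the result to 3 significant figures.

F·D/τ = CL·Css at steady state → F = CL·Css·τ / D.
F = 17 × 4.5 × 6 / 1310 = 0.350

0.350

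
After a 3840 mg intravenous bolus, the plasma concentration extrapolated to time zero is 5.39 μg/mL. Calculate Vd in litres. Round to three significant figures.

Immediately after an IV bolus, C₀ = Dose / Vd, so Vd = Dose / C₀.
Vd = 3840 / 5.39 = 712.4 L

712 L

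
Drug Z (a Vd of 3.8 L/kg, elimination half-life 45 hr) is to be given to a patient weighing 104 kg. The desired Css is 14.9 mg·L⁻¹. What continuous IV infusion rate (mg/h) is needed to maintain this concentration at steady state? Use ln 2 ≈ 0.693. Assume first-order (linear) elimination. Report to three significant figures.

Total Vd = 3.8 × 104 = 395.2 L
CL = 0.693 × Vd / t½ = 0.693 × 395.2 / 45 = 6.086 L/h
Infusion rate = CL × Css = 6.086 × 14.9 = 90.68 mg/h

90.7 mg/h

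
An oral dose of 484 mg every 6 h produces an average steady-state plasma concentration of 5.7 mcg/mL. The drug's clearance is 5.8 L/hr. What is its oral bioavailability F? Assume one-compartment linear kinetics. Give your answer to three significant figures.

0.410

F·D/τ = CL·Css at steady state → F = CL·Css·τ / D.
F = 5.8 × 5.7 × 6 / 484 = 0.410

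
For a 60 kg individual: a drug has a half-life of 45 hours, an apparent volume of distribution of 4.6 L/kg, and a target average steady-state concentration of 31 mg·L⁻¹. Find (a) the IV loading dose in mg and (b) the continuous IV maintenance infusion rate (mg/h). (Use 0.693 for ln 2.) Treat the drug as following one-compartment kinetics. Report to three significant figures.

Total Vd = 4.6 × 60 = 276.0 L
LD = Vd × C = 276.0 × 31 = 8556 mg
CL = 0.693 × Vd / t½ = 0.693 × 276.0 / 45 = 4.250 L/h
Infusion rate = CL × Css = 4.250 × 31 = 131.8 mg/h

(a) 8560 mg; (b) 132 mg/h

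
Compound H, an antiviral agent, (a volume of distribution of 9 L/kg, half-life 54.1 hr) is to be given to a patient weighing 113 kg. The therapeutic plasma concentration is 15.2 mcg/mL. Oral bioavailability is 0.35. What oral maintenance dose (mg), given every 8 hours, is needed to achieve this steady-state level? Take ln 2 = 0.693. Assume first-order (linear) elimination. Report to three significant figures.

Vd = 9 L/kg × 113 kg = 1017 L
CL = ln 2 · Vd / t½ = 0.693 × 1017 / 54.1 = 13.03 L/h
D = CL × Css × τ / F = 13.03 × 15.2 × 8 / 0.35 = 4527 mg

4530 mg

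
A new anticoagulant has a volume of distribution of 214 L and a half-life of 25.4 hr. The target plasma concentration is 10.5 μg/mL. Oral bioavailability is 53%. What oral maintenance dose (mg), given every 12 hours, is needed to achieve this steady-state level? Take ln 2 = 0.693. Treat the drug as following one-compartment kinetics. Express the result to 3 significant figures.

1390 mg

CL = ln 2 · Vd / t½ = 0.693 × 214.0 / 25.4 = 5.839 L/h
D = CL × Css × τ / F = 5.839 × 10.5 × 12 / 0.53 = 1388 mg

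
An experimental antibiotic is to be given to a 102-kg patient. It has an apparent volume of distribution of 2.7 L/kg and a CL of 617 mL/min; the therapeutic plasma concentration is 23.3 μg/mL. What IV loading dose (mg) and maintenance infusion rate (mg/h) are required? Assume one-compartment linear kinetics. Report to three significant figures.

Vd(total) = 102 kg × 2.7 L/kg = 275.4 L
Loading dose = Vd × C = 275.4 × 23.3 = 6417 mg
CL = 617 mL/min × 60/1000 = 37.02 L/h
Maintenance infusion rate = CL × Css = 37.02 × 23.3 = 862.6 mg/h

(a) 6420 mg; (b) 863 mg/h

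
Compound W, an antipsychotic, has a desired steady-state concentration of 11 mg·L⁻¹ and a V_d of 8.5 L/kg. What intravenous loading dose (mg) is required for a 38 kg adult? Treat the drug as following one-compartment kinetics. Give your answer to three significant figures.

Total Vd = 8.5 × 38 = 323.0 L
LD = Vd × C = 323.0 × 11.00 = 3553 mg

3550 mg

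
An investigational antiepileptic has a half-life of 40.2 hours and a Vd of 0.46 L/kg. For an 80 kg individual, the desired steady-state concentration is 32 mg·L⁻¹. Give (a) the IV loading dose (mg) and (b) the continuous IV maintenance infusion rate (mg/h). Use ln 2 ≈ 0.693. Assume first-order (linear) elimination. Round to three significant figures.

(a) 1180 mg; (b) 20.3 mg/h

Vd(total) = 80 kg × 0.46 L/kg = 36.80 L
LD = Vd × C = 36.80 × 32 = 1178 mg
CL = 0.693 × Vd / t½ = 0.693 × 36.80 / 40.2 = 0.6344 L/h
Infusion rate = CL × Css = 0.6344 × 32 = 20.30 mg/h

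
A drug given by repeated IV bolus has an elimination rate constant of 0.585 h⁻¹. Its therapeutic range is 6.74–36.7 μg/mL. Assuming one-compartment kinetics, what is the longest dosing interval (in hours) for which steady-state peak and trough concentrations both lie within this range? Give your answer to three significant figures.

2.90 h

Between IV bolus doses, concentration decays as C = C₀·e^(−kτ), so C_peak/C_trough = e^(kτ).
τ_max = ln(C_peak/C_trough) / k = ln(36.7/6.74) / 0.5850 = 1.695 / 0.5850 = 2.897 h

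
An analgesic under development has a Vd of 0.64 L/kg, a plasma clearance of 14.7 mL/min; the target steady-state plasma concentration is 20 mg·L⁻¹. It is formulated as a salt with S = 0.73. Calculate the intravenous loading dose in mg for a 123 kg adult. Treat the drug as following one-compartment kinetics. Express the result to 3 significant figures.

Vd(total) = 123 kg × 0.64 L/kg = 78.72 L
LD = Vd × C / S = 78.72 × 20.00 / 0.73 = 2157 mg

2160 mg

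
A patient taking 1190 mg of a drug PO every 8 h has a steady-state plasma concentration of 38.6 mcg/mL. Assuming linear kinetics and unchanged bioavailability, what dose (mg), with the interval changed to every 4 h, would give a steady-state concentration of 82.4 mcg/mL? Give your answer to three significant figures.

1270 mg

With linear kinetics, Css is proportional to dose rate (D/τ) at fixed clearance.
D₂ = D₁ × (Css,target / Css,current) × (τ₂/τ₁) = 1190 × (82.4/38.6) × (4/8) = 1270 mg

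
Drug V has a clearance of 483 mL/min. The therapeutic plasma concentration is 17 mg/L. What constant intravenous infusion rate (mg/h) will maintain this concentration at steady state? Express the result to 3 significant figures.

493 mg/h

Convert clearance: 483 mL/min × 60 min/h ÷ 1000 mL/L = 28.98 L/h
R₀ = 28.98 × 17 = 492.7 mg/h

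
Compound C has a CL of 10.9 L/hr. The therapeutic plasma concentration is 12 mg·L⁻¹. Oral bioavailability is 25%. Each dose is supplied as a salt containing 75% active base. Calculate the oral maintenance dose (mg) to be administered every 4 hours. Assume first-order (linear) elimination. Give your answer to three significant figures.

2790 mg

At steady state, dose per interval replaces the amount cleared in that interval: F·S·D/τ = CL·Css.
D = CL × Css × τ / F / S = 10.90 × 12 × 4 / 0.25 / 0.75 = 2790 mg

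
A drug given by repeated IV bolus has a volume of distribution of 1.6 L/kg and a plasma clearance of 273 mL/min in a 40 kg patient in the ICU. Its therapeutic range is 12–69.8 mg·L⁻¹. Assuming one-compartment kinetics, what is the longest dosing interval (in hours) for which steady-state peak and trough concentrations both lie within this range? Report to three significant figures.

Total Vd = 1.6 × 40 = 64.00 L
CL = 273 mL/min = 273 × 0.06 = 16.38 L/h
k = CL / Vd = 16.38 / 64.00 = 0.2559 h⁻¹
Between IV bolus doses, concentration decays as C = C₀·e^(−kτ), so C_peak/C_trough = e^(kτ).
τ_max = ln(C_peak/C_trough) / k = ln(69.8/12) / 0.2559 = 1.761 / 0.2559 = 6.882 h

6.88 h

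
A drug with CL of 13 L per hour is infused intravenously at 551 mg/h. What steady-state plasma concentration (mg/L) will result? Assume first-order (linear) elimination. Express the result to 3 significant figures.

Css = rate / CL = 551 / 13.00 = 42.38 mg/L

42.4 mg/L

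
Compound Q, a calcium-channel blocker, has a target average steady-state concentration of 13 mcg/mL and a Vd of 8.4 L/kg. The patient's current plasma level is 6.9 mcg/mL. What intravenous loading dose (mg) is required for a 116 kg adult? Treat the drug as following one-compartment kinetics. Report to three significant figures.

5940 mg

Vd(total) = 116 kg × 8.4 L/kg = 974.4 L
The loading dose fills Vd to the target concentration.
Concentration deficit ΔC = 13 − 6.9 = 6.100 mg/L
LD = Vd × ΔC = 974.4 × 6.100 = 5944 mg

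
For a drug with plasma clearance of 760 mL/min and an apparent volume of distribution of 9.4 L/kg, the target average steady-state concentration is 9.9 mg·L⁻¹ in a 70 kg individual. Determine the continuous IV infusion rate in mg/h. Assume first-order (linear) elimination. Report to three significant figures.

451 mg/h

CL = 760 mL/min = 760 × 0.06 = 45.60 L/h
R₀ = 45.60 × 9.9 = 451.4 mg/h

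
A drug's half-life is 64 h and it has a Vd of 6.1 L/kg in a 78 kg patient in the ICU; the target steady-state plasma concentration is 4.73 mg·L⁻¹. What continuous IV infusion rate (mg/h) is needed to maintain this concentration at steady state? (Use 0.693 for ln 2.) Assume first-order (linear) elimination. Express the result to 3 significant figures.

24.4 mg/h

Vd(total) = 78 kg × 6.1 L/kg = 475.8 L
k = 0.693/64 = 0.01083 h⁻¹, so CL = k·Vd = 0.01083 × 475.8 = 5.153 L/h
Infusion rate = CL × Css = 5.153 × 4.73 = 24.37 mg/h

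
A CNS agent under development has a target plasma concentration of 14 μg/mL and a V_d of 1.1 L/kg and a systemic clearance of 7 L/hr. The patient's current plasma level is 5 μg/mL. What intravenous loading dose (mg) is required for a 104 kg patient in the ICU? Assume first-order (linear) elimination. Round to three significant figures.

1030 mg

Total Vd = 1.1 × 104 = 114.4 L
Concentration deficit ΔC = 14 − 5 = 9.000 mg/L
LD = Vd × ΔC = 114.4 × 9.000 = 1030 mg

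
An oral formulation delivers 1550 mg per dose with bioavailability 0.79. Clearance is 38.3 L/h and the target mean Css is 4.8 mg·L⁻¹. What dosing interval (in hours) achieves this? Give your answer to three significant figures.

F·D/τ = CL·Css → τ = F·D / (CL·Css).
τ = 0.79 × 1550 / (38.3 × 4.8) = 6.661 h

6.66 h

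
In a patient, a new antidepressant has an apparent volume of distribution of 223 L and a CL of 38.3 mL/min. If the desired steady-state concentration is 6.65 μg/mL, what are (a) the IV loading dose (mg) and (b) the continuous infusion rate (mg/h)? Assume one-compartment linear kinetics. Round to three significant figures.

(a) 1480 mg; (b) 15.3 mg/h

LD = Vd · C_target = 223.0 × 6.65 = 1483 mg
CL = 38.3 mL/min × 60/1000 = 2.298 L/h
Maintenance infusion rate = CL × Css = 2.298 × 6.65 = 15.28 mg/h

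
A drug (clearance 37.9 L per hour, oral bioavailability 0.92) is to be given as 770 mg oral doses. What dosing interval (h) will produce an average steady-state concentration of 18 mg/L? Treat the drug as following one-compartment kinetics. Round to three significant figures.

1.04 h

F·D/τ = CL·Css → τ = F·D / (CL·Css).
τ = 0.92 × 770 / (37.9 × 18) = 1.038 h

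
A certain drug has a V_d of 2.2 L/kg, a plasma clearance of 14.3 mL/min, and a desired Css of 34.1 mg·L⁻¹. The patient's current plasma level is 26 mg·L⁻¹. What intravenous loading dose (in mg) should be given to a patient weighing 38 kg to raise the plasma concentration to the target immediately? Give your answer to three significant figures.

Vd(total) = 38 kg × 2.2 L/kg = 83.60 L
The loading dose fills Vd to the target concentration.
Concentration deficit ΔC = 34.1 − 26 = 8.100 mg/L
LD = Vd × ΔC = 83.60 × 8.100 = 677.2 mg

677 mg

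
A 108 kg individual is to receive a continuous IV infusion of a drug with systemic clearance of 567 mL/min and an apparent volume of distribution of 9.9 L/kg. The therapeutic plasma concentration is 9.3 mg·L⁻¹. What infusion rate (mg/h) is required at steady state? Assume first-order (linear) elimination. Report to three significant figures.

CL = 567 mL/min × 60/1000 = 34.02 L/h
At steady state, infusion rate equals elimination rate: rate in = CL × Css.
Rate = CL × Css = 34.02 × 9.3 = 316.4 mg/h

316 mg/h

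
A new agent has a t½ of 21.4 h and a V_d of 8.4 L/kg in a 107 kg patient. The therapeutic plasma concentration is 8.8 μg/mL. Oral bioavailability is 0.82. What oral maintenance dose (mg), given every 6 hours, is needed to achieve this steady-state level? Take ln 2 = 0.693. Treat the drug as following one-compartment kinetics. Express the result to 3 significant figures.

1870 mg

Total Vd = 8.4 × 107 = 898.8 L
k = 0.693/21.4 = 0.03238 h⁻¹, so CL = k·Vd = 0.03238 × 898.8 = 29.10 L/h
D = CL × Css × τ / F = 29.10 × 8.8 × 6 / 0.82 = 1874 mg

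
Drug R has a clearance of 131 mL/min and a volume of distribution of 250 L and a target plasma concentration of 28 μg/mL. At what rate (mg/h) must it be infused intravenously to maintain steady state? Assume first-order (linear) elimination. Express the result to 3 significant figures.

220 mg/h

CL = 131 mL/min = 131 × 0.06 = 7.860 L/h
R₀ = 7.860 × 28 = 220.1 mg/h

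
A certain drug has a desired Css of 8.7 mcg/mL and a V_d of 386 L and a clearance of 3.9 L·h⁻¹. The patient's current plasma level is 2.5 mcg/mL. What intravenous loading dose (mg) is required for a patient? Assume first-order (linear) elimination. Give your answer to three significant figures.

Concentration deficit ΔC = 8.7 − 2.5 = 6.200 mg/L
LD = Vd × ΔC = 386.0 × 6.200 = 2393 mg

2390 mg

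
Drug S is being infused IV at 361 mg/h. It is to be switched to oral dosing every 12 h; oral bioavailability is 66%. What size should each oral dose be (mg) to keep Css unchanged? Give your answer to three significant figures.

6560 mg

To maintain the same Css, the systemic dosing rate must be unchanged: F·D/τ = infusion rate.
D = rate × τ / F = 361 × 12 / 0.66 = 6564 mg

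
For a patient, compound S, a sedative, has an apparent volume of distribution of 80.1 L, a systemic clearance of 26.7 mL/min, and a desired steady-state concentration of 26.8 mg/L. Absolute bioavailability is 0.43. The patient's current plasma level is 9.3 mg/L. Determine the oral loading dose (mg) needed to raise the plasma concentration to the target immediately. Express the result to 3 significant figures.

The loading dose fills Vd to the target concentration.
Concentration deficit ΔC = 26.8 − 9.3 = 17.50 mg/L
LD = Vd × ΔC / F = 80.10 × 17.50 / 0.43 = 3260 mg

3260 mg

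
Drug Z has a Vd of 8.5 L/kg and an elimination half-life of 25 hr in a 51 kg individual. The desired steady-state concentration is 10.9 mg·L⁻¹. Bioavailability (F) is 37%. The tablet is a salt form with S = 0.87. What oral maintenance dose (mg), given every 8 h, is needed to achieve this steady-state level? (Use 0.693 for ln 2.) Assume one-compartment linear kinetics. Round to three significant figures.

3260 mg

Total Vd = 8.5 × 51 = 433.5 L
CL = ln 2 · Vd / t½ = 0.693 × 433.5 / 25 = 12.02 L/h
D = CL × Css × τ / F / S = 12.02 × 10.9 × 8 / 0.37 / 0.87 = 3256 mg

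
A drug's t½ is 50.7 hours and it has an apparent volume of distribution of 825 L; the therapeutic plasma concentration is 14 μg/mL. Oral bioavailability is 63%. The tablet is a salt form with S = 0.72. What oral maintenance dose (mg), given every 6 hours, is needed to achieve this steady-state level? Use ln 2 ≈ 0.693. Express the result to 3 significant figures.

CL = 0.693 × Vd / t½ = 0.693 × 825.0 / 50.7 = 11.28 L/h
D = CL × Css × τ / F / S = 11.28 × 14 × 6 / 0.63 / 0.72 = 2089 mg

2090 mg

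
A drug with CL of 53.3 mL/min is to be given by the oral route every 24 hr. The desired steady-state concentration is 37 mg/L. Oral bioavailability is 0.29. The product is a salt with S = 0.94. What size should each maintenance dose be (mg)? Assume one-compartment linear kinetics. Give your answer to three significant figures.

10400 mg

CL = 53.3 mL/min = 53.3 × 0.06 = 3.198 L/h
D = CL × Css × τ / F / S = 3.198 × 37 × 24 / 0.29 / 0.94 = 10420 mg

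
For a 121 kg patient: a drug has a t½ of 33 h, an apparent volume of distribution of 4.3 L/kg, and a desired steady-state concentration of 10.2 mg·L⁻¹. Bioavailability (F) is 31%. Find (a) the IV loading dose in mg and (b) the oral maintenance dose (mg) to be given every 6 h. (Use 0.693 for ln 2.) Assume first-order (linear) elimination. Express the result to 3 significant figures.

Vd = 4.3 L/kg × 121 kg = 520.3 L
LD = Vd × C = 520.3 × 10.2 = 5307 mg
CL = 0.693 × Vd / t½ = 0.693 × 520.3 / 33 = 10.93 L/h
D = CL × Css × τ / F = 10.93 × 10.2 × 6 / 0.31 = 2158 mg

(a) 5310 mg; (b) 2160 mg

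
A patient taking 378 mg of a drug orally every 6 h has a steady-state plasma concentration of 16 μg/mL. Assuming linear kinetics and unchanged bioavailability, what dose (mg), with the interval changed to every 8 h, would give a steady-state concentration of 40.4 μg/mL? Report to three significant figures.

For first-order elimination, Css ∝ F·D/(CL·τ); F and CL are unchanged, so Css ∝ D/τ.
D₂ = D₁ × (Css,target / Css,current) × (τ₂/τ₁) = 378 × (40.4/16) × (8/6) = 1273 mg

1270 mg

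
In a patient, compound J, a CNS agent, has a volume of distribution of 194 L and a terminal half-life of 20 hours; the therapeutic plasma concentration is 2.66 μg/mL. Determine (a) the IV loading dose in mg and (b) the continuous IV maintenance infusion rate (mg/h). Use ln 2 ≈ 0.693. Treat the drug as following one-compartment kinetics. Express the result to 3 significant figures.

(a) 516 mg; (b) 17.9 mg/h

LD = Vd × C = 194.0 × 2.66 = 516.0 mg
CL = 0.693 × Vd / t½ = 0.693 × 194.0 / 20 = 6.722 L/h
Infusion rate = CL × Css = 6.722 × 2.66 = 17.88 mg/h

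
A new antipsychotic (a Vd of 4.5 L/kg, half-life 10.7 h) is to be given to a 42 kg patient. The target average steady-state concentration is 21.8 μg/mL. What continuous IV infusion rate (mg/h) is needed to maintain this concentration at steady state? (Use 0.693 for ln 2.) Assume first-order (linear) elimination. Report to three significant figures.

Vd = 4.5 L/kg × 42 kg = 189.0 L
CL = ln 2 · Vd / t½ = 0.693 × 189.0 / 10.7 = 12.24 L/h
Infusion rate = CL × Css = 12.24 × 21.8 = 266.8 mg/h

267 mg/h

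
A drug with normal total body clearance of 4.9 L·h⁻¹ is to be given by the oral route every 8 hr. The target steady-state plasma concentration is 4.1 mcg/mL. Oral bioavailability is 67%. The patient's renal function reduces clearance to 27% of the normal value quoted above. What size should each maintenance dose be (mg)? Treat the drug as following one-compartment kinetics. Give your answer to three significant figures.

Patient clearance = 0.27 × 4.900 = 1.323 L/h
At steady state, dose per interval replaces the amount cleared in that interval: F·D/τ = CL·Css.
D = CL × Css × τ / F = 1.323 × 4.1 × 8 / 0.67 = 64.77 mg

64.8 mg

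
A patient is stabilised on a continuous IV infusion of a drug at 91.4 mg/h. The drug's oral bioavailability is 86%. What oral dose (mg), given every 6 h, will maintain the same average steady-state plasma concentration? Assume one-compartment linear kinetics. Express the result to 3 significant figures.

638 mg

To maintain the same Css, the systemic dosing rate must be unchanged: F·D/τ = infusion rate.
D = rate × τ / F = 91.4 × 6 / 0.86 = 637.7 mg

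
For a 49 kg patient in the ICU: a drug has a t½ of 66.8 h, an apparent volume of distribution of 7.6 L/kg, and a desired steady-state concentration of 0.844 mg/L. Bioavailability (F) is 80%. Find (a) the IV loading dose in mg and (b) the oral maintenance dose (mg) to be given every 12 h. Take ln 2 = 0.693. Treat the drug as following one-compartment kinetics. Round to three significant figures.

Vd = 7.6 L/kg × 49 kg = 372.4 L
LD = Vd × C = 372.4 × 0.844 = 314.3 mg
CL = 0.693 × Vd / t½ = 0.693 × 372.4 / 66.8 = 3.863 L/h
D = CL × Css × τ / F = 3.863 × 0.844 × 12 / 0.8 = 48.91 mg

(a) 314 mg; (b) 48.9 mg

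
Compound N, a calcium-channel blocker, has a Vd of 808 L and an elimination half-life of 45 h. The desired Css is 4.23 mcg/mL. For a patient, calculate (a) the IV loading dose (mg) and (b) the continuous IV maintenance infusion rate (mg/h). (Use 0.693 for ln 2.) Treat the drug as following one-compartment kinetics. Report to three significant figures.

(a) 3420 mg; (b) 52.6 mg/h

LD = Vd × C = 808.0 × 4.23 = 3418 mg
CL = 0.693 × Vd / t½ = 0.693 × 808.0 / 45 = 12.44 L/h
Infusion rate = CL × Css = 12.44 × 4.23 = 52.62 mg/h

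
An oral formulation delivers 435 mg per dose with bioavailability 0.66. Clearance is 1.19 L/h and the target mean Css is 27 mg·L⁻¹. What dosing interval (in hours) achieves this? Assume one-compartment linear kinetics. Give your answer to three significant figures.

8.94 h

F·D/τ = CL·Css → τ = F·D / (CL·Css).
τ = 0.66 × 435 / (1.19 × 27) = 8.936 h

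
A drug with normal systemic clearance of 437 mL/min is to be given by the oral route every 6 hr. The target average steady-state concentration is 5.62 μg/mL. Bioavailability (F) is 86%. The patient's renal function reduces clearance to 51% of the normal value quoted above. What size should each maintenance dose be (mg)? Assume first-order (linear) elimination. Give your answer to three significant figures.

524 mg

CL = 437 mL/min × 60/1000 = 26.22 L/h
Patient clearance = 0.51 × 26.22 = 13.37 L/h
D = CL × Css × τ / F = 13.37 × 5.62 × 6 / 0.86 = 524.2 mg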